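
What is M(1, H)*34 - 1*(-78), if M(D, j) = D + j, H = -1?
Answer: 78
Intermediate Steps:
M(1, H)*34 - 1*(-78) = (1 - 1)*34 - 1*(-78) = 0*34 + 78 = 0 + 78 = 78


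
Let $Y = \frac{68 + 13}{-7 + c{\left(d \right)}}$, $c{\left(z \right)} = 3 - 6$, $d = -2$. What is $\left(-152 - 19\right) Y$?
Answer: $\frac{13851}{10} \approx 1385.1$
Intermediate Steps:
$c{\left(z \right)} = -3$ ($c{\left(z \right)} = 3 - 6 = -3$)
$Y = - \frac{81}{10}$ ($Y = \frac{68 + 13}{-7 - 3} = \frac{81}{-10} = 81 \left(- \frac{1}{10}\right) = - \frac{81}{10} \approx -8.1$)
$\left(-152 - 19\right) Y = \left(-152 - 19\right) \left(- \frac{81}{10}\right) = \left(-171\right) \left(- \frac{81}{10}\right) = \frac{13851}{10}$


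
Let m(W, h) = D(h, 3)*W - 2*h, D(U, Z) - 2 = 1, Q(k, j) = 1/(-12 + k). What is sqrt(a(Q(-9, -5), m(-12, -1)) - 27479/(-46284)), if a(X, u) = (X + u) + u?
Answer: 3*I*sqrt(445988767)/7714 ≈ 8.213*I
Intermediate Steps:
D(U, Z) = 3 (D(U, Z) = 2 + 1 = 3)
m(W, h) = -2*h + 3*W (m(W, h) = 3*W - 2*h = -2*h + 3*W)
a(X, u) = X + 2*u
sqrt(a(Q(-9, -5), m(-12, -1)) - 27479/(-46284)) = sqrt((1/(-12 - 9) + 2*(-2*(-1) + 3*(-12))) - 27479/(-46284)) = sqrt((1/(-21) + 2*(2 - 36)) - 27479*(-1/46284)) = sqrt((-1/21 + 2*(-34)) + 27479/46284) = sqrt((-1/21 - 68) + 27479/46284) = sqrt(-1429/21 + 27479/46284) = sqrt(-1040679/15428) = 3*I*sqrt(445988767)/7714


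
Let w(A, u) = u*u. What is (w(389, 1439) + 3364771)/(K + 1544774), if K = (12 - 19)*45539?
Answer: 5435492/1226001 ≈ 4.4335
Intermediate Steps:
w(A, u) = u**2
K = -318773 (K = -7*45539 = -318773)
(w(389, 1439) + 3364771)/(K + 1544774) = (1439**2 + 3364771)/(-318773 + 1544774) = (2070721 + 3364771)/1226001 = 5435492*(1/1226001) = 5435492/1226001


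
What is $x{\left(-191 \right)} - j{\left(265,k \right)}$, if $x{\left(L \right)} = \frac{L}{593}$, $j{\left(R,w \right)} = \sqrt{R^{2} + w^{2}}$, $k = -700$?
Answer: $- \frac{191}{593} - 5 \sqrt{22409} \approx -748.8$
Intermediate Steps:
$x{\left(L \right)} = \frac{L}{593}$ ($x{\left(L \right)} = L \frac{1}{593} = \frac{L}{593}$)
$x{\left(-191 \right)} - j{\left(265,k \right)} = \frac{1}{593} \left(-191\right) - \sqrt{265^{2} + \left(-700\right)^{2}} = - \frac{191}{593} - \sqrt{70225 + 490000} = - \frac{191}{593} - \sqrt{560225} = - \frac{191}{593} - 5 \sqrt{22409}$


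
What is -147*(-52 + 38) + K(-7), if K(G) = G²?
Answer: 2107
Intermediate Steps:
-147*(-52 + 38) + K(-7) = -147*(-52 + 38) + (-7)² = -147*(-14) + 49 = 2058 + 49 = 2107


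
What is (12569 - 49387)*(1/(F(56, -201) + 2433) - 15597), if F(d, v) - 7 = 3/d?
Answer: 78467287966670/136643 ≈ 5.7425e+8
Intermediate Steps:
F(d, v) = 7 + 3/d
(12569 - 49387)*(1/(F(56, -201) + 2433) - 15597) = (12569 - 49387)*(1/((7 + 3/56) + 2433) - 15597) = -36818*(1/((7 + 3*(1/56)) + 2433) - 15597) = -36818*(1/((7 + 3/56) + 2433) - 15597) = -36818*(1/(395/56 + 2433) - 15597) = -36818*(1/(136643/56) - 15597) = -36818*(56/136643 - 15597) = -36818*(-2131220815/136643) = 78467287966670/136643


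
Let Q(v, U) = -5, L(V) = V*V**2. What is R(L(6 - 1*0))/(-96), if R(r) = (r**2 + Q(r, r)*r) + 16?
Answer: -5699/12 ≈ -474.92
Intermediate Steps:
L(V) = V**3
R(r) = 16 + r**2 - 5*r (R(r) = (r**2 - 5*r) + 16 = 16 + r**2 - 5*r)
R(L(6 - 1*0))/(-96) = (16 + ((6 - 1*0)**3)**2 - 5*(6 - 1*0)**3)/(-96) = (16 + ((6 + 0)**3)**2 - 5*(6 + 0)**3)*(-1/96) = (16 + (6**3)**2 - 5*6**3)*(-1/96) = (16 + 216**2 - 5*216)*(-1/96) = (16 + 46656 - 1080)*(-1/96) = 45592*(-1/96) = -5699/12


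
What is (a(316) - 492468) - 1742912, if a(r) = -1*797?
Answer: -2236177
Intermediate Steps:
a(r) = -797
(a(316) - 492468) - 1742912 = (-797 - 492468) - 1742912 = -493265 - 1742912 = -2236177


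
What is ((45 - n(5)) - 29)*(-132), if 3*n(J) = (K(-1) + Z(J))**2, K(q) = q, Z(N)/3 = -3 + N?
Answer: -1012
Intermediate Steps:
Z(N) = -9 + 3*N (Z(N) = 3*(-3 + N) = -9 + 3*N)
n(J) = (-10 + 3*J)**2/3 (n(J) = (-1 + (-9 + 3*J))**2/3 = (-10 + 3*J)**2/3)
((45 - n(5)) - 29)*(-132) = ((45 - (-10 + 3*5)**2/3) - 29)*(-132) = ((45 - (-10 + 15)**2/3) - 29)*(-132) = ((45 - 5**2/3) - 29)*(-132) = ((45 - 25/3) - 29)*(-132) = (110/3 - 29)*(-132) = (23/3)*(-132) = -1012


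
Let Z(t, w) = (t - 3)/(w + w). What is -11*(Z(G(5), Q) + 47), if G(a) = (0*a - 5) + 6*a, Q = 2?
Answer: -1155/2 ≈ -577.50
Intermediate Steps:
G(a) = -5 + 6*a (G(a) = (0 - 5) + 6*a = -5 + 6*a)
Z(t, w) = (-3 + t)/(2*w) (Z(t, w) = (-3 + t)/((2*w)) = (-3 + t)*(1/(2*w)) = (-3 + t)/(2*w))
-11*(Z(G(5), Q) + 47) = -11*((1/2)*(-3 + (-5 + 6*5))/2 + 47) = -11*((1/2)*(1/2)*(-3 + (-5 + 30)) + 47) = -11*((1/2)*(1/2)*(-3 + 25) + 47) = -11*((1/2)*(1/2)*22 + 47) = -11*(11/2 + 47) = -11*105/2 = -1155/2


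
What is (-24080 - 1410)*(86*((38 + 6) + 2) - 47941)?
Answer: 1121177650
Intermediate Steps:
(-24080 - 1410)*(86*((38 + 6) + 2) - 47941) = -25490*(86*(44 + 2) - 47941) = -25490*(86*46 - 47941) = -25490*(3956 - 47941) = -25490*(-43985) = 1121177650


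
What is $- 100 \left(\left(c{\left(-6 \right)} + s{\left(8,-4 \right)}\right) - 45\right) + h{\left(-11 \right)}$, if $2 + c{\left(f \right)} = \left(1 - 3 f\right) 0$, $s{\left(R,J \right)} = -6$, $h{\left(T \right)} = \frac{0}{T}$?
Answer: $5300$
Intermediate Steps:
$h{\left(T \right)} = 0$
$c{\left(f \right)} = -2$ ($c{\left(f \right)} = -2 + \left(1 - 3 f\right) 0 = -2 + 0 = -2$)
$- 100 \left(\left(c{\left(-6 \right)} + s{\left(8,-4 \right)}\right) - 45\right) + h{\left(-11 \right)} = - 100 \left(\left(-2 - 6\right) - 45\right) + 0 = - 100 \left(-8 - 45\right) + 0 = \left(-100\right) \left(-53\right) + 0 = 5300 + 0 = 5300$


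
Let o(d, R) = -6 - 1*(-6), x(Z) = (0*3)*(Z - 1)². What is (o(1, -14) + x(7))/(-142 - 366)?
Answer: 0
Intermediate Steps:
x(Z) = 0 (x(Z) = 0*(-1 + Z)² = 0)
o(d, R) = 0 (o(d, R) = -6 + 6 = 0)
(o(1, -14) + x(7))/(-142 - 366) = (0 + 0)/(-142 - 366) = 0/(-508) = 0*(-1/508) = 0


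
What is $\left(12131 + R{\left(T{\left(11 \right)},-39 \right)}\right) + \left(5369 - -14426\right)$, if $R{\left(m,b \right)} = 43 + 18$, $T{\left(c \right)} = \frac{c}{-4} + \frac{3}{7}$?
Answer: $31987$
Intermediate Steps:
$T{\left(c \right)} = \frac{3}{7} - \frac{c}{4}$ ($T{\left(c \right)} = c \left(- \frac{1}{4}\right) + 3 \cdot \frac{1}{7} = - \frac{c}{4} + \frac{3}{7} = \frac{3}{7} - \frac{c}{4}$)
$R{\left(m,b \right)} = 61$
$\left(12131 + R{\left(T{\left(11 \right)},-39 \right)}\right) + \left(5369 - -14426\right) = \left(12131 + 61\right) + \left(5369 - -14426\right) = 12192 + \left(5369 + 14426\right) = 12192 + 19795 = 31987$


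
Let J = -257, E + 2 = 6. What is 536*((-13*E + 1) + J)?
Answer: -165088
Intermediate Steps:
E = 4 (E = -2 + 6 = 4)
536*((-13*E + 1) + J) = 536*((-13*4 + 1) - 257) = 536*((-52 + 1) - 257) = 536*(-51 - 257) = 536*(-308) = -165088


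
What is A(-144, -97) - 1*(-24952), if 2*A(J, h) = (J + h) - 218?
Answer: 49445/2 ≈ 24723.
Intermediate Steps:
A(J, h) = -109 + J/2 + h/2 (A(J, h) = ((J + h) - 218)/2 = (-218 + J + h)/2 = -109 + J/2 + h/2)
A(-144, -97) - 1*(-24952) = (-109 + (1/2)*(-144) + (1/2)*(-97)) - 1*(-24952) = (-109 - 72 - 97/2) + 24952 = -459/2 + 24952 = 49445/2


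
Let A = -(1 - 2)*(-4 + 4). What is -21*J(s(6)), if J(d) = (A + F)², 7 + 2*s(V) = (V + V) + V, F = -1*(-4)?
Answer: -336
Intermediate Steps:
F = 4
s(V) = -7/2 + 3*V/2 (s(V) = -7/2 + ((V + V) + V)/2 = -7/2 + (2*V + V)/2 = -7/2 + (3*V)/2 = -7/2 + 3*V/2)
A = 0 (A = -(-1)*0 = -1*0 = 0)
J(d) = 16 (J(d) = (0 + 4)² = 4² = 16)
-21*J(s(6)) = -21*16 = -336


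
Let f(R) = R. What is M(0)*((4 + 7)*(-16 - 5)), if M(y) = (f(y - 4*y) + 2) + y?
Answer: -462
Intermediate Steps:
M(y) = 2 - 2*y (M(y) = ((y - 4*y) + 2) + y = (-3*y + 2) + y = (2 - 3*y) + y = 2 - 2*y)
M(0)*((4 + 7)*(-16 - 5)) = (2 - 2*0)*((4 + 7)*(-16 - 5)) = (2 + 0)*(11*(-21)) = 2*(-231) = -462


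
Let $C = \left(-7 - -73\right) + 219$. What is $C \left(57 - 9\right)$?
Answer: $13680$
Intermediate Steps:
$C = 285$ ($C = \left(-7 + 73\right) + 219 = 66 + 219 = 285$)
$C \left(57 - 9\right) = 285 \left(57 - 9\right) = 285 \cdot 48 = 13680$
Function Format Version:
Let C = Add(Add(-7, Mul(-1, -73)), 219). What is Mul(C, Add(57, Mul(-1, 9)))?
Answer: 13680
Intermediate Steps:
C = 285 (C = Add(Add(-7, 73), 219) = Add(66, 219) = 285)
Mul(C, Add(57, Mul(-1, 9))) = Mul(285, Add(57, Mul(-1, 9))) = Mul(285, Add(57, -9)) = Mul(285, 48) = 13680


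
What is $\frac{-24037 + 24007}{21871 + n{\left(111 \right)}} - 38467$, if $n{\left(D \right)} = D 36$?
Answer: $- \frac{995025919}{25867} \approx -38467.0$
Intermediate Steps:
$n{\left(D \right)} = 36 D$
$\frac{-24037 + 24007}{21871 + n{\left(111 \right)}} - 38467 = \frac{-24037 + 24007}{21871 + 36 \cdot 111} - 38467 = - \frac{30}{21871 + 3996} - 38467 = - \frac{30}{25867} - 38467 = - \frac{995025919}{25867}$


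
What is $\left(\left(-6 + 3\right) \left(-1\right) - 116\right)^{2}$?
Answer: $12769$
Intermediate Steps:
$\left(\left(-6 + 3\right) \left(-1\right) - 116\right)^{2} = \left(\left(-3\right) \left(-1\right) - 116\right)^{2} = \left(3 - 116\right)^{2} = \left(-113\right)^{2} = 12769$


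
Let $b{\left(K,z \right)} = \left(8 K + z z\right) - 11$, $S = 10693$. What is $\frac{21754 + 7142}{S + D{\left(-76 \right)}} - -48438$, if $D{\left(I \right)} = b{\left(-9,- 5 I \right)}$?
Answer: $\frac{1251400546}{25835} \approx 48438.0$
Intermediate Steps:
$b{\left(K,z \right)} = -11 + z^{2} + 8 K$ ($b{\left(K,z \right)} = \left(8 K + z^{2}\right) - 11 = \left(z^{2} + 8 K\right) - 11 = -11 + z^{2} + 8 K$)
$D{\left(I \right)} = -83 + 25 I^{2}$ ($D{\left(I \right)} = -11 + \left(- 5 I\right)^{2} + 8 \left(-9\right) = -11 + 25 I^{2} - 72 = -83 + 25 I^{2}$)
$\frac{21754 + 7142}{S + D{\left(-76 \right)}} - -48438 = \frac{21754 + 7142}{10693 - \left(83 - 25 \left(-76\right)^{2}\right)} - -48438 = \frac{28896}{10693 + \left(-83 + 25 \cdot 5776\right)} + 48438 = \frac{28896}{10693 + \left(-83 + 144400\right)} + 48438 = \frac{28896}{10693 + 144317} + 48438 = \frac{28896}{155010} + 48438 = 28896 \cdot \frac{1}{155010} + 48438 = \frac{4816}{25835} + 48438 = \frac{1251400546}{25835}$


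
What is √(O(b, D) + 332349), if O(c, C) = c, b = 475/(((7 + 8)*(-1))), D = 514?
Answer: 2*√747714/3 ≈ 576.47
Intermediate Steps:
b = -95/3 (b = 475/((15*(-1))) = 475/(-15) = 475*(-1/15) = -95/3 ≈ -31.667)
√(O(b, D) + 332349) = √(-95/3 + 332349) = √(996952/3) = 2*√747714/3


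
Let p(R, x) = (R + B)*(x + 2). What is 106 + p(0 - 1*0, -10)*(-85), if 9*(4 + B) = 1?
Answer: -22846/9 ≈ -2538.4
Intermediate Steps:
B = -35/9 (B = -4 + (1/9)*1 = -4 + 1/9 = -35/9 ≈ -3.8889)
p(R, x) = (2 + x)*(-35/9 + R) (p(R, x) = (R - 35/9)*(x + 2) = (-35/9 + R)*(2 + x) = (2 + x)*(-35/9 + R))
106 + p(0 - 1*0, -10)*(-85) = 106 + (-70/9 + 2*(0 - 1*0) - 35/9*(-10) + (0 - 1*0)*(-10))*(-85) = 106 + (-70/9 + 2*(0 + 0) + 350/9 + (0 + 0)*(-10))*(-85) = 106 + (-70/9 + 2*0 + 350/9 + 0*(-10))*(-85) = 106 + (-70/9 + 0 + 350/9 + 0)*(-85) = 106 + (280/9)*(-85) = 106 - 23800/9 = -22846/9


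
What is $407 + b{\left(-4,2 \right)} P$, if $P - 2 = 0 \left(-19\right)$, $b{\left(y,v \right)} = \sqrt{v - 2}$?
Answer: $407$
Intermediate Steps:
$b{\left(y,v \right)} = \sqrt{-2 + v}$
$P = 2$ ($P = 2 + 0 \left(-19\right) = 2 + 0 = 2$)
$407 + b{\left(-4,2 \right)} P = 407 + \sqrt{-2 + 2} \cdot 2 = 407 + \sqrt{0} \cdot 2 = 407 + 0 \cdot 2 = 407 + 0 = 407$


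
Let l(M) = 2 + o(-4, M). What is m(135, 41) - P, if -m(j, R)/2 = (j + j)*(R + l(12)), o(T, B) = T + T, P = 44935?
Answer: -63835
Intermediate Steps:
o(T, B) = 2*T
l(M) = -6 (l(M) = 2 + 2*(-4) = 2 - 8 = -6)
m(j, R) = -4*j*(-6 + R) (m(j, R) = -2*(j + j)*(R - 6) = -2*2*j*(-6 + R) = -4*j*(-6 + R))
m(135, 41) - P = 4*135*(6 - 1*41) - 1*44935 = 4*135*(6 - 41) - 44935 = 4*135*(-35) - 44935 = -18900 - 44935 = -63835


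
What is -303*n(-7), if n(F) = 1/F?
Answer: 303/7 ≈ 43.286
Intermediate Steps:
-303*n(-7) = -303/(-7) = -303*(-1/7) = 303/7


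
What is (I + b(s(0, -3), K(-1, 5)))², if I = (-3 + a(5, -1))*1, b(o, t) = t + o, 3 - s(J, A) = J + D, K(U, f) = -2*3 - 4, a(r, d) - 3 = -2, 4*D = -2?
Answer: 289/4 ≈ 72.250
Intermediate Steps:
D = -½ (D = (¼)*(-2) = -½ ≈ -0.50000)
a(r, d) = 1 (a(r, d) = 3 - 2 = 1)
K(U, f) = -10 (K(U, f) = -6 - 4 = -10)
s(J, A) = 7/2 - J (s(J, A) = 3 - (J - ½) = 3 - (-½ + J) = 3 + (½ - J) = 7/2 - J)
b(o, t) = o + t
I = -2 (I = (-3 + 1)*1 = -2*1 = -2)
(I + b(s(0, -3), K(-1, 5)))² = (-2 + ((7/2 - 1*0) - 10))² = (-2 + ((7/2 + 0) - 10))² = (-2 + (7/2 - 10))² = (-2 - 13/2)² = (-17/2)² = 289/4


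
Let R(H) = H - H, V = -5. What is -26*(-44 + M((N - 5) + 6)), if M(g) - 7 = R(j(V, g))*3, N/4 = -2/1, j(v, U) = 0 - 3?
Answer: 962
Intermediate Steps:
j(v, U) = -3
N = -8 (N = 4*(-2/1) = 4*(-2*1) = 4*(-2) = -8)
R(H) = 0
M(g) = 7 (M(g) = 7 + 0*3 = 7 + 0 = 7)
-26*(-44 + M((N - 5) + 6)) = -26*(-44 + 7) = -26*(-37) = 962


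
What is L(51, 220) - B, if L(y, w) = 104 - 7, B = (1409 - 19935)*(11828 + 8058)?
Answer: 368408133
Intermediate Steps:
B = -368408036 (B = -18526*19886 = -368408036)
L(y, w) = 97
L(51, 220) - B = 97 - 1*(-368408036) = 97 + 368408036 = 368408133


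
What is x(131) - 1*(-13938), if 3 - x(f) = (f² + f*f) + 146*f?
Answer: -39507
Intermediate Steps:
x(f) = 3 - 146*f - 2*f² (x(f) = 3 - ((f² + f*f) + 146*f) = 3 - ((f² + f²) + 146*f) = 3 - (2*f² + 146*f) = 3 + (-146*f - 2*f²) = 3 - 146*f - 2*f²)
x(131) - 1*(-13938) = (3 - 146*131 - 2*131²) - 1*(-13938) = (3 - 19126 - 2*17161) + 13938 = (3 - 19126 - 34322) + 13938 = -53445 + 13938 = -39507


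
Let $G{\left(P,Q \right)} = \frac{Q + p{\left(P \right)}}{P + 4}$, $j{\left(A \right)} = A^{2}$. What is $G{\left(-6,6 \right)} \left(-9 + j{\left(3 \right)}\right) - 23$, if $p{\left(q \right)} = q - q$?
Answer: $-23$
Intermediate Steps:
$p{\left(q \right)} = 0$
$G{\left(P,Q \right)} = \frac{Q}{4 + P}$ ($G{\left(P,Q \right)} = \frac{Q + 0}{P + 4} = \frac{Q}{4 + P}$)
$G{\left(-6,6 \right)} \left(-9 + j{\left(3 \right)}\right) - 23 = \frac{6}{4 - 6} \left(-9 + 3^{2}\right) - 23 = \frac{6}{-2} \left(-9 + 9\right) - 23 = 6 \left(- \frac{1}{2}\right) 0 - 23 = \left(-3\right) 0 - 23 = 0 - 23 = -23$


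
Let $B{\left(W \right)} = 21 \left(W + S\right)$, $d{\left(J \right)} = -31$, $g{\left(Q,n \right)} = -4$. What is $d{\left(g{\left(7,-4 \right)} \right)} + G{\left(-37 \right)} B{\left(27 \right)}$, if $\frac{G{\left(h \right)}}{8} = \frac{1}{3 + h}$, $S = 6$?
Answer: $- \frac{3299}{17} \approx -194.06$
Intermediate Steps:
$G{\left(h \right)} = \frac{8}{3 + h}$
$B{\left(W \right)} = 126 + 21 W$ ($B{\left(W \right)} = 21 \left(W + 6\right) = 21 \left(6 + W\right) = 126 + 21 W$)
$d{\left(g{\left(7,-4 \right)} \right)} + G{\left(-37 \right)} B{\left(27 \right)} = -31 + \frac{8}{3 - 37} \left(126 + 21 \cdot 27\right) = -31 + \frac{8}{-34} \left(126 + 567\right) = -31 + 8 \left(- \frac{1}{34}\right) 693 = -31 - \frac{2772}{17} = - \frac{3299}{17}$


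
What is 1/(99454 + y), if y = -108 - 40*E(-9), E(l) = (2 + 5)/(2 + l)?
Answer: 1/99386 ≈ 1.0062e-5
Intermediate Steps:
E(l) = 7/(2 + l)
y = -68 (y = -108 - 280/(2 - 9) = -108 - 280/(-7) = -108 - 280*(-1)/7 = -108 - 40*(-1) = -108 + 40 = -68)
1/(99454 + y) = 1/(99454 - 68) = 1/99386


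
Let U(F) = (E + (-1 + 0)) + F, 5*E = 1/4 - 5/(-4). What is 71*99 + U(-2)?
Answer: 70263/10 ≈ 7026.3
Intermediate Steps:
E = 3/10 (E = (1/4 - 5/(-4))/5 = (1*(¼) - 5*(-¼))/5 = (¼ + 5/4)/5 = (⅕)*(3/2) = 3/10 ≈ 0.30000)
U(F) = -7/10 + F (U(F) = (3/10 + (-1 + 0)) + F = (3/10 - 1) + F = -7/10 + F)
71*99 + U(-2) = 71*99 + (-7/10 - 2) = 7029 - 27/10 = 70263/10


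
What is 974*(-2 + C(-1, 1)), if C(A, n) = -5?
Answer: -6818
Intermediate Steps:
974*(-2 + C(-1, 1)) = 974*(-2 - 5) = 974*(-7) = -6818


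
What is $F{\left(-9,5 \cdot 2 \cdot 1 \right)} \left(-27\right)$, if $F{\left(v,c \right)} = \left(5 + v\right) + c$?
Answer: $-162$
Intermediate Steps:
$F{\left(v,c \right)} = 5 + c + v$
$F{\left(-9,5 \cdot 2 \cdot 1 \right)} \left(-27\right) = \left(5 + 5 \cdot 2 \cdot 1 - 9\right) \left(-27\right) = \left(5 + 10 \cdot 1 - 9\right) \left(-27\right) = \left(5 + 10 - 9\right) \left(-27\right) = 6 \left(-27\right) = -162$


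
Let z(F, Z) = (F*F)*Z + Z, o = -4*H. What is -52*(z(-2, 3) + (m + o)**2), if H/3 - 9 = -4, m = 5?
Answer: -158080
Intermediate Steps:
H = 15 (H = 27 + 3*(-4) = 27 - 12 = 15)
o = -60 (o = -4*15 = -60)
z(F, Z) = Z + Z*F**2 (z(F, Z) = F**2*Z + Z = Z*F**2 + Z = Z + Z*F**2)
-52*(z(-2, 3) + (m + o)**2) = -52*(3*(1 + (-2)**2) + (5 - 60)**2) = -52*(3*(1 + 4) + (-55)**2) = -52*(3*5 + 3025) = -52*(15 + 3025) = -52*3040 = -158080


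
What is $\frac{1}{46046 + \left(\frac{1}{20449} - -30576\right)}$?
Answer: $\frac{20449}{1566843279} \approx 1.3051 \cdot 10^{-5}$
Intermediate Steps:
$\frac{1}{46046 + \left(\frac{1}{20449} - -30576\right)} = \frac{1}{46046 + \left(\frac{1}{20449} + 30576\right)} = \frac{1}{46046 + \frac{625248625}{20449}} = \frac{1}{\frac{1566843279}{20449}} = \frac{20449}{1566843279}$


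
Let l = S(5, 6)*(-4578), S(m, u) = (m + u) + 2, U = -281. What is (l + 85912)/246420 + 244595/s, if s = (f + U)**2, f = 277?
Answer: 15068380567/985680 ≈ 15287.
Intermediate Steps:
S(m, u) = 2 + m + u
s = 16 (s = (277 - 281)**2 = (-4)**2 = 16)
l = -59514 (l = (2 + 5 + 6)*(-4578) = 13*(-4578) = -59514)
(l + 85912)/246420 + 244595/s = (-59514 + 85912)/246420 + 244595/16 = 26398*(1/246420) + 244595*(1/16) = 13199/123210 + 244595/16 = 15068380567/985680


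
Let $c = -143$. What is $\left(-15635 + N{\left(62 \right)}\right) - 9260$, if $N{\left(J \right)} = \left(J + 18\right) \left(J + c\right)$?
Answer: $-31375$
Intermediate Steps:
$N{\left(J \right)} = \left(-143 + J\right) \left(18 + J\right)$ ($N{\left(J \right)} = \left(J + 18\right) \left(J - 143\right) = \left(18 + J\right) \left(-143 + J\right) = \left(-143 + J\right) \left(18 + J\right)$)
$\left(-15635 + N{\left(62 \right)}\right) - 9260 = \left(-15635 - \left(10324 - 3844\right)\right) - 9260 = \left(-15635 - 6480\right) - 9260 = -22115 - 9260 = -31375$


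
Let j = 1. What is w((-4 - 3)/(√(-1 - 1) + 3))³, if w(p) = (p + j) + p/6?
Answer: (16866*√2 + 23095*I)/(216*(-9*I + 25*√2)) ≈ 2.2103 + 3.5868*I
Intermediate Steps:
w(p) = 1 + 7*p/6 (w(p) = (p + 1) + p/6 = (1 + p) + p*(⅙) = (1 + p) + p/6 = 1 + 7*p/6)
w((-4 - 3)/(√(-1 - 1) + 3))³ = (1 + 7*((-4 - 3)/(√(-1 - 1) + 3))/6)³ = (1 + 7*(-7/(√(-2) + 3))/6)³ = (1 + 7*(-7/(I*√2 + 3))/6)³ = (1 + 7*(-7/(3 + I*√2))/6)³ = (1 - 49/(6*(3 + I*√2)))³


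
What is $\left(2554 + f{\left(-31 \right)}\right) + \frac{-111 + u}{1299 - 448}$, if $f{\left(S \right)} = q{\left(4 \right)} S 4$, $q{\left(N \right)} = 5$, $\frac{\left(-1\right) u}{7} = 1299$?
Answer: $\frac{1636630}{851} \approx 1923.2$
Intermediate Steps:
$u = -9093$ ($u = \left(-7\right) 1299 = -9093$)
$f{\left(S \right)} = 20 S$ ($f{\left(S \right)} = 5 S 4 = 20 S$)
$\left(2554 + f{\left(-31 \right)}\right) + \frac{-111 + u}{1299 - 448} = \left(2554 + 20 \left(-31\right)\right) + \frac{-111 - 9093}{1299 - 448} = \left(2554 - 620\right) - \frac{9204}{851} = 1934 - \frac{9204}{851} = \frac{1636630}{851}$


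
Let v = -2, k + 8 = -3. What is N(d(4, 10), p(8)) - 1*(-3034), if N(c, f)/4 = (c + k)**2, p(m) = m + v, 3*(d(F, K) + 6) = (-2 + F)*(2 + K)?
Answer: 3358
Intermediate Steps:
d(F, K) = -6 + (-2 + F)*(2 + K)/3 (d(F, K) = -6 + ((-2 + F)*(2 + K))/3 = -6 + (-2 + F)*(2 + K)/3)
k = -11 (k = -8 - 3 = -11)
p(m) = -2 + m (p(m) = m - 2 = -2 + m)
N(c, f) = 4*(-11 + c)**2 (N(c, f) = 4*(c - 11)**2 = 4*(-11 + c)**2)
N(d(4, 10), p(8)) - 1*(-3034) = 4*(-11 + (-22/3 - 2/3*10 + (2/3)*4 + (1/3)*4*10))**2 - 1*(-3034) = 4*(-11 + (-22/3 - 20/3 + 8/3 + 40/3))**2 + 3034 = 4*(-11 + 2)**2 + 3034 = 4*(-9)**2 + 3034 = 4*81 + 3034 = 324 + 3034 = 3358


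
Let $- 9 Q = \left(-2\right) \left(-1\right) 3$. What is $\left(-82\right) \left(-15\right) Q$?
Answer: $-820$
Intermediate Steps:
$Q = - \frac{2}{3}$ ($Q = - \frac{\left(-2\right) \left(-1\right) 3}{9} = - \frac{2 \cdot 3}{9} = \left(- \frac{1}{9}\right) 6 = - \frac{2}{3} \approx -0.66667$)
$\left(-82\right) \left(-15\right) Q = \left(-82\right) \left(-15\right) \left(- \frac{2}{3}\right) = 1230 \left(- \frac{2}{3}\right) = -820$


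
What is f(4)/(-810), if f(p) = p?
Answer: -2/405 ≈ -0.0049383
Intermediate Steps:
f(4)/(-810) = 4/(-810) = -1/810*4 = -2/405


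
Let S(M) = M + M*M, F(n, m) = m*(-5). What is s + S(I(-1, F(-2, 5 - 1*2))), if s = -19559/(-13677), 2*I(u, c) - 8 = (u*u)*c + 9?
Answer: 46913/13677 ≈ 3.4301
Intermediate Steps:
F(n, m) = -5*m
I(u, c) = 17/2 + c*u²/2 (I(u, c) = 4 + ((u*u)*c + 9)/2 = 4 + (u²*c + 9)/2 = 4 + (c*u² + 9)/2 = 4 + (9 + c*u²)/2 = 4 + (9/2 + c*u²/2) = 17/2 + c*u²/2)
s = 19559/13677 (s = -19559*(-1/13677) = 19559/13677 ≈ 1.4301)
S(M) = M + M²
s + S(I(-1, F(-2, 5 - 1*2))) = 19559/13677 + (17/2 + (½)*(-5*(5 - 1*2))*(-1)²)*(1 + (17/2 + (½)*(-5*(5 - 1*2))*(-1)²)) = 19559/13677 + (17/2 + (½)*(-5*(5 - 2))*1)*(1 + (17/2 + (½)*(-5*(5 - 2))*1)) = 19559/13677 + (17/2 + (½)*(-5*3)*1)*(1 + (17/2 + (½)*(-5*3)*1)) = 19559/13677 + (17/2 + (½)*(-15)*1)*(1 + (17/2 + (½)*(-15)*1)) = 19559/13677 + (17/2 - 15/2)*(1 + (17/2 - 15/2)) = 19559/13677 + 1*(1 + 1) = 19559/13677 + 1*2 = 19559/13677 + 2 = 46913/13677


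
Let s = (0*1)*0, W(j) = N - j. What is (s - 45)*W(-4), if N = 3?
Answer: -315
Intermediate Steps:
W(j) = 3 - j
s = 0 (s = 0*0 = 0)
(s - 45)*W(-4) = (0 - 45)*(3 - 1*(-4)) = -45*(3 + 4) = -45*7 = -315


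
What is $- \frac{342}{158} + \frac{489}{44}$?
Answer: $\frac{31107}{3476} \approx 8.9491$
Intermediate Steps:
$- \frac{342}{158} + \frac{489}{44} = \left(-342\right) \frac{1}{158} + 489 \cdot \frac{1}{44} = - \frac{171}{79} + \frac{489}{44} = \frac{31107}{3476}$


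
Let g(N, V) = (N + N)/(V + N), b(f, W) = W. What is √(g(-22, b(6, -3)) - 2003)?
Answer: 3*I*√5559/5 ≈ 44.735*I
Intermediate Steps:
g(N, V) = 2*N/(N + V) (g(N, V) = (2*N)/(N + V) = 2*N/(N + V))
√(g(-22, b(6, -3)) - 2003) = √(2*(-22)/(-22 - 3) - 2003) = √(2*(-22)/(-25) - 2003) = √(2*(-22)*(-1/25) - 2003) = √(44/25 - 2003) = √(-50031/25) = 3*I*√5559/5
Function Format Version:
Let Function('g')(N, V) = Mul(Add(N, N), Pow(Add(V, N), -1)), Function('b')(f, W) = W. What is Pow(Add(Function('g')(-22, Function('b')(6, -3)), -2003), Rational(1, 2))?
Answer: Mul(Rational(3, 5), I, Pow(5559, Rational(1, 2))) ≈ Mul(44.735, I)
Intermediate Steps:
Function('g')(N, V) = Mul(2, N, Pow(Add(N, V), -1)) (Function('g')(N, V) = Mul(Mul(2, N), Pow(Add(N, V), -1)) = Mul(2, N, Pow(Add(N, V), -1)))
Pow(Add(Function('g')(-22, Function('b')(6, -3)), -2003), Rational(1, 2)) = Pow(Add(Mul(2, -22, Pow(Add(-22, -3), -1)), -2003), Rational(1, 2)) = Pow(Add(Mul(2, -22, Pow(-25, -1)), -2003), Rational(1, 2)) = Pow(Add(Mul(2, -22, Rational(-1, 25)), -2003), Rational(1, 2)) = Pow(Add(Rational(44, 25), -2003), Rational(1, 2)) = Pow(Rational(-50031, 25), Rational(1, 2)) = Mul(Rational(3, 5), I, Pow(5559, Rational(1, 2)))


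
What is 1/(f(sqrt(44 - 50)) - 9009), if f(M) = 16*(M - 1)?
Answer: -9025/81452161 - 16*I*sqrt(6)/81452161 ≈ -0.0001108 - 4.8116e-7*I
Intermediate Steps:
f(M) = -16 + 16*M (f(M) = 16*(-1 + M) = -16 + 16*M)
1/(f(sqrt(44 - 50)) - 9009) = 1/((-16 + 16*sqrt(44 - 50)) - 9009) = 1/((-16 + 16*sqrt(-6)) - 9009) = 1/((-16 + 16*(I*sqrt(6))) - 9009) = 1/((-16 + 16*I*sqrt(6)) - 9009) = 1/(-9025 + 16*I*sqrt(6))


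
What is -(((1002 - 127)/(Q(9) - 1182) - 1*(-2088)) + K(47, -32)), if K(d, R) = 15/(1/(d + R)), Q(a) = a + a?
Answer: -2691457/1164 ≈ -2312.3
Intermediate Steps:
Q(a) = 2*a
K(d, R) = 15*R + 15*d (K(d, R) = 15/(1/(R + d)) = 15*(R + d) = 15*R + 15*d)
-(((1002 - 127)/(Q(9) - 1182) - 1*(-2088)) + K(47, -32)) = -(((1002 - 127)/(2*9 - 1182) - 1*(-2088)) + (15*(-32) + 15*47)) = -((875/(18 - 1182) + 2088) + (-480 + 705)) = -((875/(-1164) + 2088) + 225) = -((875*(-1/1164) + 2088) + 225) = -((-875/1164 + 2088) + 225) = -(2429557/1164 + 225) = -1*2691457/1164 = -2691457/1164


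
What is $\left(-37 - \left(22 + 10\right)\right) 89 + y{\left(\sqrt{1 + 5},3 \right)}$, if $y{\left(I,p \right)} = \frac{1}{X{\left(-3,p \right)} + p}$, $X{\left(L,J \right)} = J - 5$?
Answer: $-6140$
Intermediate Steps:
$X{\left(L,J \right)} = -5 + J$ ($X{\left(L,J \right)} = J - 5 = -5 + J$)
$y{\left(I,p \right)} = \frac{1}{-5 + 2 p}$ ($y{\left(I,p \right)} = \frac{1}{\left(-5 + p\right) + p} = \frac{1}{-5 + 2 p}$)
$\left(-37 - \left(22 + 10\right)\right) 89 + y{\left(\sqrt{1 + 5},3 \right)} = \left(-37 - \left(22 + 10\right)\right) 89 + \frac{1}{-5 + 2 \cdot 3} = \left(-37 - 32\right) 89 + \frac{1}{-5 + 6} = \left(-37 - 32\right) 89 + 1^{-1} = \left(-69\right) 89 + 1 = -6141 + 1 = -6140$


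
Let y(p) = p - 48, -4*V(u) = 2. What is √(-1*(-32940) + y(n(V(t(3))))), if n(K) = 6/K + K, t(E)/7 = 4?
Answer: √131518/2 ≈ 181.33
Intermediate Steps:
t(E) = 28 (t(E) = 7*4 = 28)
V(u) = -½ (V(u) = -¼*2 = -½)
n(K) = K + 6/K
y(p) = -48 + p
√(-1*(-32940) + y(n(V(t(3))))) = √(-1*(-32940) + (-48 + (-½ + 6/(-½)))) = √(32940 + (-48 + (-½ + 6*(-2)))) = √(32940 + (-48 + (-½ - 12))) = √(32940 + (-48 - 25/2)) = √(32940 - 121/2) = √(65759/2) = √131518/2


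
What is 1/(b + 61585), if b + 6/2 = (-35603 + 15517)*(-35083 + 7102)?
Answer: 1/562087948 ≈ 1.7791e-9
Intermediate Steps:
b = 562026363 (b = -3 + (-35603 + 15517)*(-35083 + 7102) = -3 - 20086*(-27981) = -3 + 562026366 = 562026363)
1/(b + 61585) = 1/(562026363 + 61585) = 1/562087948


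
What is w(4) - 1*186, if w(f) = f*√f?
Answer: -178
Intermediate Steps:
w(f) = f^(3/2)
w(4) - 1*186 = 4^(3/2) - 1*186 = 8 - 186 = -178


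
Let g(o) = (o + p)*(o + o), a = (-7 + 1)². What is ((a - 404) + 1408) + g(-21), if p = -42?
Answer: 3686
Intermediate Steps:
a = 36 (a = (-6)² = 36)
g(o) = 2*o*(-42 + o) (g(o) = (o - 42)*(o + o) = (-42 + o)*(2*o) = 2*o*(-42 + o))
((a - 404) + 1408) + g(-21) = ((36 - 404) + 1408) + 2*(-21)*(-42 - 21) = (-368 + 1408) + 2*(-21)*(-63) = 1040 + 2646 = 3686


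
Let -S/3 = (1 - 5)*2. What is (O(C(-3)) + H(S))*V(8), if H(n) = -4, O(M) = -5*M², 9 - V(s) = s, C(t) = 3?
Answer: -49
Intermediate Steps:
V(s) = 9 - s
S = 24 (S = -3*(1 - 5)*2 = -(-12)*2 = -3*(-8) = 24)
(O(C(-3)) + H(S))*V(8) = (-5*3² - 4)*(9 - 1*8) = (-5*9 - 4)*(9 - 8) = (-45 - 4)*1 = -49*1 = -49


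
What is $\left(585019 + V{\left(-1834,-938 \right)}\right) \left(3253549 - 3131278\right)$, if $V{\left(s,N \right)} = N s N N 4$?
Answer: $740272035657863781$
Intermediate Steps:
$V{\left(s,N \right)} = 4 s N^{3}$ ($V{\left(s,N \right)} = s N^{2} \cdot 4 N = 4 s N^{3}$)
$\left(585019 + V{\left(-1834,-938 \right)}\right) \left(3253549 - 3131278\right) = \left(585019 + 4 \left(-1834\right) \left(-938\right)^{3}\right) \left(3253549 - 3131278\right) = \left(585019 + 4 \left(-1834\right) \left(-825293672\right)\right) 122271 = \left(585019 + 6054354377792\right) 122271 = 6054354962811 \cdot 122271 = 740272035657863781$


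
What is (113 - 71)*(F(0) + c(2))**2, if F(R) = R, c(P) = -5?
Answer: 1050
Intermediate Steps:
(113 - 71)*(F(0) + c(2))**2 = (113 - 71)*(0 - 5)**2 = 42*(-5)**2 = 42*25 = 1050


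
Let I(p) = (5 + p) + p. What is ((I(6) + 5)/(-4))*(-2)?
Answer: 11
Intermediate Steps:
I(p) = 5 + 2*p
((I(6) + 5)/(-4))*(-2) = (((5 + 2*6) + 5)/(-4))*(-2) = -((5 + 12) + 5)/4*(-2) = -(17 + 5)/4*(-2) = -¼*22*(-2) = -11/2*(-2) = 11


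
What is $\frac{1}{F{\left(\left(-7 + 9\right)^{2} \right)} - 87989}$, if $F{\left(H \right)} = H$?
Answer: $- \frac{1}{87985} \approx -1.1366 \cdot 10^{-5}$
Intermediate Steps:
$\frac{1}{F{\left(\left(-7 + 9\right)^{2} \right)} - 87989} = \frac{1}{\left(-7 + 9\right)^{2} - 87989} = \frac{1}{2^{2} - 87989} = \frac{1}{4 - 87989} = \frac{1}{-87985} = - \frac{1}{87985}$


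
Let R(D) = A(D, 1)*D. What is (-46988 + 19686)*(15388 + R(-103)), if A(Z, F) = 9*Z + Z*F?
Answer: -3316592356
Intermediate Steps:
A(Z, F) = 9*Z + F*Z
R(D) = 10*D² (R(D) = (D*(9 + 1))*D = (D*10)*D = (10*D)*D = 10*D²)
(-46988 + 19686)*(15388 + R(-103)) = (-46988 + 19686)*(15388 + 10*(-103)²) = -27302*(15388 + 10*10609) = -27302*(15388 + 106090) = -27302*121478 = -3316592356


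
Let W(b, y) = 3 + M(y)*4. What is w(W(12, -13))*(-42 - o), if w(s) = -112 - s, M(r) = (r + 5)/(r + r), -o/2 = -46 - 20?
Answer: 262914/13 ≈ 20224.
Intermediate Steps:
o = 132 (o = -2*(-46 - 20) = -2*(-66) = 132)
M(r) = (5 + r)/(2*r) (M(r) = (5 + r)/((2*r)) = (5 + r)*(1/(2*r)) = (5 + r)/(2*r))
W(b, y) = 3 + 2*(5 + y)/y (W(b, y) = 3 + ((5 + y)/(2*y))*4 = 3 + 2*(5 + y)/y)
w(W(12, -13))*(-42 - o) = (-112 - (5 + 10/(-13)))*(-42 - 1*132) = (-112 - (5 + 10*(-1/13)))*(-42 - 132) = (-112 - (5 - 10/13))*(-174) = (-112 - 1*55/13)*(-174) = (-112 - 55/13)*(-174) = -1511/13*(-174) = 262914/13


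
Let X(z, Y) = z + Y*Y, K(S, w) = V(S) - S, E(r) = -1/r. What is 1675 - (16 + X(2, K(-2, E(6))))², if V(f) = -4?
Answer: 1191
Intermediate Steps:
K(S, w) = -4 - S
X(z, Y) = z + Y²
1675 - (16 + X(2, K(-2, E(6))))² = 1675 - (16 + (2 + (-4 - 1*(-2))²))² = 1675 - (16 + (2 + (-4 + 2)²))² = 1675 - (16 + (2 + (-2)²))² = 1675 - (16 + (2 + 4))² = 1675 - (16 + 6)² = 1675 - 1*22² = 1675 - 1*484 = 1675 - 484 = 1191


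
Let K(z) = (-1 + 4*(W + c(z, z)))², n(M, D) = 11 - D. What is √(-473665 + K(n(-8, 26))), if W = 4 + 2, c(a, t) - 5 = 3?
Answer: 4*I*√29415 ≈ 686.03*I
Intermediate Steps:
c(a, t) = 8 (c(a, t) = 5 + 3 = 8)
W = 6
K(z) = 3025 (K(z) = (-1 + 4*(6 + 8))² = (-1 + 4*14)² = (-1 + 56)² = 55² = 3025)
√(-473665 + K(n(-8, 26))) = √(-473665 + 3025) = √(-470640) = 4*I*√29415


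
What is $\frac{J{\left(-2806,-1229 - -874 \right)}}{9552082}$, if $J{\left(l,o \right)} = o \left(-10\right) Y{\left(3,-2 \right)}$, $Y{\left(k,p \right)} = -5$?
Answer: $- \frac{8875}{4776041} \approx -0.0018582$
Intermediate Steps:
$J{\left(l,o \right)} = 50 o$ ($J{\left(l,o \right)} = o \left(-10\right) \left(-5\right) = - 10 o \left(-5\right) = 50 o$)
$\frac{J{\left(-2806,-1229 - -874 \right)}}{9552082} = \frac{50 \left(-1229 - -874\right)}{9552082} = 50 \left(-1229 + 874\right) \frac{1}{9552082} = 50 \left(-355\right) \frac{1}{9552082} = \left(-17750\right) \frac{1}{9552082} = - \frac{8875}{4776041}$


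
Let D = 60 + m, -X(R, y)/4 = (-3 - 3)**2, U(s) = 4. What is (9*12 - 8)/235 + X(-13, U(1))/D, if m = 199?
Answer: -1588/12173 ≈ -0.13045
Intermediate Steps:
X(R, y) = -144 (X(R, y) = -4*(-3 - 3)**2 = -4*(-6)**2 = -4*36 = -144)
D = 259 (D = 60 + 199 = 259)
(9*12 - 8)/235 + X(-13, U(1))/D = (9*12 - 8)/235 - 144/259 = (108 - 8)*(1/235) - 144*1/259 = 100*(1/235) - 144/259 = 20/47 - 144/259 = -1588/12173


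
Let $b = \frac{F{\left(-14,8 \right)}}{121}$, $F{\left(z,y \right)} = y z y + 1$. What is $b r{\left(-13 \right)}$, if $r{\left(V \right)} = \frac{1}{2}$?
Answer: $- \frac{895}{242} \approx -3.6983$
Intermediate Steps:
$r{\left(V \right)} = \frac{1}{2}$
$F{\left(z,y \right)} = 1 + z y^{2}$ ($F{\left(z,y \right)} = z y^{2} + 1 = 1 + z y^{2}$)
$b = - \frac{895}{121}$ ($b = \frac{1 - 14 \cdot 8^{2}}{121} = \left(1 - 896\right) \frac{1}{121} = \left(-895\right) \frac{1}{121} = - \frac{895}{121} \approx -7.3967$)
$b r{\left(-13 \right)} = \left(- \frac{895}{121}\right) \frac{1}{2} = - \frac{895}{242}$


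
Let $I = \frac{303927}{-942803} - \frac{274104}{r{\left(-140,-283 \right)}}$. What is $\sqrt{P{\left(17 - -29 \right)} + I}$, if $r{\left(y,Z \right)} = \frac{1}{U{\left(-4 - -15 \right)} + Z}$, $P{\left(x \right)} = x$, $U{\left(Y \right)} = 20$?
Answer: $\frac{\sqrt{64078643354164443601}}{942803} \approx 8490.5$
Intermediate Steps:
$r{\left(y,Z \right)} = \frac{1}{20 + Z}$
$I = \frac{67966057029729}{942803}$ ($I = \frac{303927}{-942803} - \frac{274104}{\frac{1}{20 - 283}} = 303927 \left(- \frac{1}{942803}\right) - \frac{274104}{\frac{1}{-263}} = - \frac{303927}{942803} - \frac{274104}{- \frac{1}{263}} = - \frac{303927}{942803} - -72089352 = - \frac{303927}{942803} + 72089352 = \frac{67966057029729}{942803} \approx 7.2089 \cdot 10^{7}$)
$\sqrt{P{\left(17 - -29 \right)} + I} = \sqrt{\left(17 - -29\right) + \frac{67966057029729}{942803}} = \sqrt{\left(17 + 29\right) + \frac{67966057029729}{942803}} = \sqrt{46 + \frac{67966057029729}{942803}} = \sqrt{\frac{67966100398667}{942803}} = \frac{\sqrt{64078643354164443601}}{942803}$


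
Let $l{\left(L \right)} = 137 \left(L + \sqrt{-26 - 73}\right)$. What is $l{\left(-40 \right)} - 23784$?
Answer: $-29264 + 411 i \sqrt{11} \approx -29264.0 + 1363.1 i$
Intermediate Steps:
$l{\left(L \right)} = 137 L + 411 i \sqrt{11}$ ($l{\left(L \right)} = 137 \left(L + \sqrt{-99}\right) = 137 \left(L + 3 i \sqrt{11}\right) = 137 L + 411 i \sqrt{11}$)
$l{\left(-40 \right)} - 23784 = \left(137 \left(-40\right) + 411 i \sqrt{11}\right) - 23784 = \left(-5480 + 411 i \sqrt{11}\right) - 23784 = -29264 + 411 i \sqrt{11}$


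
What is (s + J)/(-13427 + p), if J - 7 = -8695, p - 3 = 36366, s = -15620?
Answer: -12154/11471 ≈ -1.0595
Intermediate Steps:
p = 36369 (p = 3 + 36366 = 36369)
J = -8688 (J = 7 - 8695 = -8688)
(s + J)/(-13427 + p) = (-15620 - 8688)/(-13427 + 36369) = -24308/22942 = -24308*1/22942 = -12154/11471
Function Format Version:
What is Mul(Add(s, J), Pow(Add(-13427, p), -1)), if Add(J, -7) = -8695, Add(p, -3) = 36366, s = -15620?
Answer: Rational(-12154, 11471) ≈ -1.0595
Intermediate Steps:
p = 36369 (p = Add(3, 36366) = 36369)
J = -8688 (J = Add(7, -8695) = -8688)
Mul(Add(s, J), Pow(Add(-13427, p), -1)) = Mul(Add(-15620, -8688), Pow(Add(-13427, 36369), -1)) = Mul(-24308, Pow(22942, -1)) = Mul(-24308, Rational(1, 22942)) = Rational(-12154, 11471)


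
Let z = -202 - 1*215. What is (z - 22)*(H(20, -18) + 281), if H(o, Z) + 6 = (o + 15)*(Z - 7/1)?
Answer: 263400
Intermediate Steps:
H(o, Z) = -6 + (-7 + Z)*(15 + o) (H(o, Z) = -6 + (o + 15)*(Z - 7/1) = -6 + (15 + o)*(Z - 7*1) = -6 + (15 + o)*(Z - 7) = -6 + (15 + o)*(-7 + Z) = -6 + (-7 + Z)*(15 + o))
z = -417 (z = -202 - 215 = -417)
(z - 22)*(H(20, -18) + 281) = (-417 - 22)*((-111 - 7*20 + 15*(-18) - 18*20) + 281) = -439*((-111 - 140 - 270 - 360) + 281) = -439*(-881 + 281) = -439*(-600) = 263400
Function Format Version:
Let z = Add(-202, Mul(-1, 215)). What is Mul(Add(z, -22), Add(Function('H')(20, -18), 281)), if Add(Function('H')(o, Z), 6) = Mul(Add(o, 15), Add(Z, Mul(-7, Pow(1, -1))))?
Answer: 263400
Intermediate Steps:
Function('H')(o, Z) = Add(-6, Mul(Add(-7, Z), Add(15, o))) (Function('H')(o, Z) = Add(-6, Mul(Add(o, 15), Add(Z, Mul(-7, Pow(1, -1))))) = Add(-6, Mul(Add(15, o), Add(Z, Mul(-7, 1)))) = Add(-6, Mul(Add(15, o), Add(Z, -7))) = Add(-6, Mul(Add(15, o), Add(-7, Z))) = Add(-6, Mul(Add(-7, Z), Add(15, o))))
z = -417 (z = Add(-202, -215) = -417)
Mul(Add(z, -22), Add(Function('H')(20, -18), 281)) = Mul(Add(-417, -22), Add(Add(-111, Mul(-7, 20), Mul(15, -18), Mul(-18, 20)), 281)) = Mul(-439, Add(Add(-111, -140, -270, -360), 281)) = Mul(-439, Add(-881, 281)) = Mul(-439, -600) = 263400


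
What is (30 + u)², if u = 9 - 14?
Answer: 625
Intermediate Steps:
u = -5
(30 + u)² = (30 - 5)² = 25² = 625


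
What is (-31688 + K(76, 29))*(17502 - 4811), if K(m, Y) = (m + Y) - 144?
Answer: -402647357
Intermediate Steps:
K(m, Y) = -144 + Y + m (K(m, Y) = (Y + m) - 144 = -144 + Y + m)
(-31688 + K(76, 29))*(17502 - 4811) = (-31688 + (-144 + 29 + 76))*(17502 - 4811) = (-31688 - 39)*12691 = -31727*12691 = -402647357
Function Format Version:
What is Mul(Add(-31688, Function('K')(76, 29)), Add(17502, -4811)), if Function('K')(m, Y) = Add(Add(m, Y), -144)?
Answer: -402647357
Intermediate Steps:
Function('K')(m, Y) = Add(-144, Y, m) (Function('K')(m, Y) = Add(Add(Y, m), -144) = Add(-144, Y, m))
Mul(Add(-31688, Function('K')(76, 29)), Add(17502, -4811)) = Mul(Add(-31688, Add(-144, 29, 76)), Add(17502, -4811)) = Mul(Add(-31688, -39), 12691) = Mul(-31727, 12691) = -402647357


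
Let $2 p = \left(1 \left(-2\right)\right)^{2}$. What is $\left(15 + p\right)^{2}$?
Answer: $289$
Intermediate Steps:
$p = 2$ ($p = \frac{\left(1 \left(-2\right)\right)^{2}}{2} = \frac{\left(-2\right)^{2}}{2} = \frac{1}{2} \cdot 4 = 2$)
$\left(15 + p\right)^{2} = \left(15 + 2\right)^{2} = 17^{2} = 289$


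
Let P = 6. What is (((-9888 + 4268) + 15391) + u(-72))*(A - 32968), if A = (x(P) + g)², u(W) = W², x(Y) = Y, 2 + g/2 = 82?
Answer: -80936460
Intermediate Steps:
g = 160 (g = -4 + 2*82 = -4 + 164 = 160)
A = 27556 (A = (6 + 160)² = 166² = 27556)
(((-9888 + 4268) + 15391) + u(-72))*(A - 32968) = (((-9888 + 4268) + 15391) + (-72)²)*(27556 - 32968) = ((-5620 + 15391) + 5184)*(-5412) = (9771 + 5184)*(-5412) = 14955*(-5412) = -80936460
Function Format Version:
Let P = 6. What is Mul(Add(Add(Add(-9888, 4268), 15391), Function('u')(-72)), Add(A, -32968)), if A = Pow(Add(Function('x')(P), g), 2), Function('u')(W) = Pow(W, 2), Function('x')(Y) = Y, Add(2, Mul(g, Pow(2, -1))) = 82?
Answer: -80936460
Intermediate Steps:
g = 160 (g = Add(-4, Mul(2, 82)) = Add(-4, 164) = 160)
A = 27556 (A = Pow(Add(6, 160), 2) = Pow(166, 2) = 27556)
Mul(Add(Add(Add(-9888, 4268), 15391), Function('u')(-72)), Add(A, -32968)) = Mul(Add(Add(Add(-9888, 4268), 15391), Pow(-72, 2)), Add(27556, -32968)) = Mul(Add(Add(-5620, 15391), 5184), -5412) = Mul(Add(9771, 5184), -5412) = Mul(14955, -5412) = -80936460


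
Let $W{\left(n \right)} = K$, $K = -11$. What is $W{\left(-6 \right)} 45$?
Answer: $-495$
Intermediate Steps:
$W{\left(n \right)} = -11$
$W{\left(-6 \right)} 45 = \left(-11\right) 45 = -495$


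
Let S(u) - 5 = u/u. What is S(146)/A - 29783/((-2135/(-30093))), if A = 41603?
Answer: -5326728176721/12688915 ≈ -4.1979e+5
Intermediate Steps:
S(u) = 6 (S(u) = 5 + u/u = 5 + 1 = 6)
S(146)/A - 29783/((-2135/(-30093))) = 6/41603 - 29783/((-2135/(-30093))) = 6*(1/41603) - 29783/((-2135*(-1/30093))) = 6/41603 - 29783/305/4299 = 6/41603 - 29783*4299/305 = 6/41603 - 128037117/305 = -5326728176721/12688915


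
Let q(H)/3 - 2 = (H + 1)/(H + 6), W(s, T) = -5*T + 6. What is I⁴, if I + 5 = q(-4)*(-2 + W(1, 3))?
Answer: 3418801/16 ≈ 2.1368e+5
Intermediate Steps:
W(s, T) = 6 - 5*T
q(H) = 6 + 3*(1 + H)/(6 + H) (q(H) = 6 + 3*((H + 1)/(H + 6)) = 6 + 3*((1 + H)/(6 + H)) = 6 + 3*(1 + H)/(6 + H))
I = -43/2 (I = -5 + (3*(13 + 3*(-4))/(6 - 4))*(-2 + (6 - 5*3)) = -5 + (3*(13 - 12)/2)*(-2 + (6 - 15)) = -5 + (3*(½)*1)*(-2 - 9) = -5 + (3/2)*(-11) = -5 - 33/2 = -43/2 ≈ -21.500)
I⁴ = (-43/2)⁴ = 3418801/16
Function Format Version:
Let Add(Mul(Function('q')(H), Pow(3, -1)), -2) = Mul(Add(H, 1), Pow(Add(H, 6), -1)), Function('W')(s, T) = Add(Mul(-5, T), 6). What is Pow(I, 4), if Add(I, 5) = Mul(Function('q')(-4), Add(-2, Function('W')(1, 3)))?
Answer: Rational(3418801, 16) ≈ 2.1368e+5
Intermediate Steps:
Function('W')(s, T) = Add(6, Mul(-5, T))
Function('q')(H) = Add(6, Mul(3, Pow(Add(6, H), -1), Add(1, H))) (Function('q')(H) = Add(6, Mul(3, Mul(Add(H, 1), Pow(Add(H, 6), -1)))) = Add(6, Mul(3, Mul(Add(1, H), Pow(Add(6, H), -1)))) = Add(6, Mul(3, Mul(Pow(Add(6, H), -1), Add(1, H)))) = Add(6, Mul(3, Pow(Add(6, H), -1), Add(1, H))))
I = Rational(-43, 2) (I = Add(-5, Mul(Mul(3, Pow(Add(6, -4), -1), Add(13, Mul(3, -4))), Add(-2, Add(6, Mul(-5, 3))))) = Add(-5, Mul(Mul(3, Pow(2, -1), Add(13, -12)), Add(-2, Add(6, -15)))) = Add(-5, Mul(Mul(3, Rational(1, 2), 1), Add(-2, -9))) = Add(-5, Mul(Rational(3, 2), -11)) = Add(-5, Rational(-33, 2)) = Rational(-43, 2) ≈ -21.500)
Pow(I, 4) = Pow(Rational(-43, 2), 4) = Rational(3418801, 16)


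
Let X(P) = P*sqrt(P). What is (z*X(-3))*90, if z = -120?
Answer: 32400*I*sqrt(3) ≈ 56118.0*I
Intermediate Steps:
X(P) = P**(3/2)
(z*X(-3))*90 = -(-360)*I*sqrt(3)*90 = (360*I*sqrt(3))*90 = 32400*I*sqrt(3)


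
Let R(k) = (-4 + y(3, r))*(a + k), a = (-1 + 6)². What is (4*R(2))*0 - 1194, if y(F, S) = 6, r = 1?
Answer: -1194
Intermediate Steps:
a = 25 (a = 5² = 25)
R(k) = 50 + 2*k (R(k) = (-4 + 6)*(25 + k) = 2*(25 + k) = 50 + 2*k)
(4*R(2))*0 - 1194 = (4*(50 + 2*2))*0 - 1194 = (4*(50 + 4))*0 - 1194 = (4*54)*0 - 1194 = 216*0 - 1194 = 0 - 1194 = -1194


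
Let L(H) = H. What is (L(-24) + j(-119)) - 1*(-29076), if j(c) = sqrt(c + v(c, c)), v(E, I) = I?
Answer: 29052 + I*sqrt(238) ≈ 29052.0 + 15.427*I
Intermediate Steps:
j(c) = sqrt(2)*sqrt(c) (j(c) = sqrt(c + c) = sqrt(2*c) = sqrt(2)*sqrt(c))
(L(-24) + j(-119)) - 1*(-29076) = (-24 + sqrt(2)*sqrt(-119)) - 1*(-29076) = (-24 + sqrt(2)*(I*sqrt(119))) + 29076 = (-24 + I*sqrt(238)) + 29076 = 29052 + I*sqrt(238)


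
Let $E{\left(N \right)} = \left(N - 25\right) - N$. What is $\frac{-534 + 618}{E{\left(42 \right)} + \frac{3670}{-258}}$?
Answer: $- \frac{2709}{1265} \approx -2.1415$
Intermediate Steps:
$E{\left(N \right)} = -25$ ($E{\left(N \right)} = \left(-25 + N\right) - N = -25$)
$\frac{-534 + 618}{E{\left(42 \right)} + \frac{3670}{-258}} = \frac{-534 + 618}{-25 + \frac{3670}{-258}} = \frac{84}{-25 + 3670 \left(- \frac{1}{258}\right)} = \frac{84}{-25 - \frac{1835}{129}} = \frac{84}{- \frac{5060}{129}} = 84 \left(- \frac{129}{5060}\right) = - \frac{2709}{1265}$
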